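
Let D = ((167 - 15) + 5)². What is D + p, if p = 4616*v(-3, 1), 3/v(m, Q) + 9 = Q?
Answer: 22918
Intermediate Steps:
v(m, Q) = 3/(-9 + Q)
p = -1731 (p = 4616*(3/(-9 + 1)) = 4616*(3/(-8)) = 4616*(3*(-⅛)) = 4616*(-3/8) = -1731)
D = 24649 (D = (152 + 5)² = 157² = 24649)
D + p = 24649 - 1731 = 22918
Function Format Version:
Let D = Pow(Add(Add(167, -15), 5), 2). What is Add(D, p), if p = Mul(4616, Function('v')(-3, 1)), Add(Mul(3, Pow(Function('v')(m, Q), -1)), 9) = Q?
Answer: 22918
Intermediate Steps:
Function('v')(m, Q) = Mul(3, Pow(Add(-9, Q), -1))
p = -1731 (p = Mul(4616, Mul(3, Pow(Add(-9, 1), -1))) = Mul(4616, Mul(3, Pow(-8, -1))) = Mul(4616, Mul(3, Rational(-1, 8))) = Mul(4616, Rational(-3, 8)) = -1731)
D = 24649 (D = Pow(Add(152, 5), 2) = Pow(157, 2) = 24649)
Add(D, p) = Add(24649, -1731) = 22918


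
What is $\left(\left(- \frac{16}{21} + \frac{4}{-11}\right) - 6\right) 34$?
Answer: $- \frac{55964}{231} \approx -242.27$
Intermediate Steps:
$\left(\left(- \frac{16}{21} + \frac{4}{-11}\right) - 6\right) 34 = \left(\left(\left(-16\right) \frac{1}{21} + 4 \left(- \frac{1}{11}\right)\right) - 6\right) 34 = \left(\left(- \frac{16}{21} - \frac{4}{11}\right) - 6\right) 34 = \left(- \frac{260}{231} - 6\right) 34 = \left(- \frac{1646}{231}\right) 34 = - \frac{55964}{231}$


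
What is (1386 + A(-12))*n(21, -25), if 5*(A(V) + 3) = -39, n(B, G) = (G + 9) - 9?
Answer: -34380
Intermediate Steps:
n(B, G) = G (n(B, G) = (9 + G) - 9 = G)
A(V) = -54/5 (A(V) = -3 + (⅕)*(-39) = -3 - 39/5 = -54/5)
(1386 + A(-12))*n(21, -25) = (1386 - 54/5)*(-25) = (6876/5)*(-25) = -34380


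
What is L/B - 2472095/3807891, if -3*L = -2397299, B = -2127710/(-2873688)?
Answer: 4372147604268391507/4051043879805 ≈ 1.0793e+6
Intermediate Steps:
B = 1063855/1436844 (B = -2127710*(-1/2873688) = 1063855/1436844 ≈ 0.74041)
L = 2397299/3 (L = -1/3*(-2397299) = 2397299/3 ≈ 7.9910e+5)
L/B - 2472095/3807891 = 2397299/(3*(1063855/1436844)) - 2472095/3807891 = (2397299/3)*(1436844/1063855) - 2472095*1/3807891 = 1148181561452/1063855 - 2472095/3807891 = 4372147604268391507/4051043879805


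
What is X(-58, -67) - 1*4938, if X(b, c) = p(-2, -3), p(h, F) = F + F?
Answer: -4944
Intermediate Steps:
p(h, F) = 2*F
X(b, c) = -6 (X(b, c) = 2*(-3) = -6)
X(-58, -67) - 1*4938 = -6 - 1*4938 = -6 - 4938 = -4944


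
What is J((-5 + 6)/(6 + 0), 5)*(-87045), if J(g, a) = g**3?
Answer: -29015/72 ≈ -402.99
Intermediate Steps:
J((-5 + 6)/(6 + 0), 5)*(-87045) = ((-5 + 6)/(6 + 0))**3*(-87045) = (1/6)**3*(-87045) = (1/216)*(-87045) = -29015/72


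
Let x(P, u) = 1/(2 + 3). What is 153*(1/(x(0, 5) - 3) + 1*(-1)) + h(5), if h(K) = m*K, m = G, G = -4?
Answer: -3187/14 ≈ -227.64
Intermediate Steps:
x(P, u) = 1/5
m = -4
h(K) = -4*K
153*(1/(x(0, 5) - 3) + 1*(-1)) + h(5) = 153*(1/(1/5 - 3) + 1*(-1)) - 4*5 = 153*(1/(-14/5) - 1) - 20 = 153*(-5/14 - 1) - 20 = 153*(-19/14) - 20 = -2907/14 - 20 = -3187/14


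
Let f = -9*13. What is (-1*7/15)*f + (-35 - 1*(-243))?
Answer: 1313/5 ≈ 262.60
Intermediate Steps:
f = -117
(-1*7/15)*f + (-35 - 1*(-243)) = (-1*7/15)*(-117) + (-35 - 1*(-243)) = -7*1/15*(-117) + (-35 + 243) = -7/15*(-117) + 208 = 273/5 + 208 = 1313/5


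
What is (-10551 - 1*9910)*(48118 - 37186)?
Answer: -223679652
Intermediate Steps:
(-10551 - 1*9910)*(48118 - 37186) = (-10551 - 9910)*10932 = -20461*10932 = -223679652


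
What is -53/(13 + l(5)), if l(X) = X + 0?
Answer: -53/18 ≈ -2.9444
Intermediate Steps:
l(X) = X
-53/(13 + l(5)) = -53/(13 + 5) = -53/18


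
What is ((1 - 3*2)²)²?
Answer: 625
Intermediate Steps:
((1 - 3*2)²)² = ((1 - 6)²)² = ((-5)²)² = 25² = 625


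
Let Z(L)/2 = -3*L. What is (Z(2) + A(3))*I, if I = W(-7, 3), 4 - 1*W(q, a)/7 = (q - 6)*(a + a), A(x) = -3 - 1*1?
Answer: -9184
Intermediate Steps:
A(x) = -4 (A(x) = -3 - 1 = -4)
Z(L) = -6*L (Z(L) = 2*(-3*L) = -6*L)
W(q, a) = 28 - 14*a*(-6 + q) (W(q, a) = 28 - 7*(q - 6)*(a + a) = 28 - 7*(-6 + q)*2*a = 28 - 14*a*(-6 + q))
I = 574 (I = 28 + 84*3 - 14*3*(-7) = 28 + 252 + 294 = 574)
(Z(2) + A(3))*I = (-6*2 - 4)*574 = (-12 - 4)*574 = -16*574 = -9184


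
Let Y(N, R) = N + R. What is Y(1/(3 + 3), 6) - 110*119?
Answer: -78503/6 ≈ -13084.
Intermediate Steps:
Y(1/(3 + 3), 6) - 110*119 = (1/(3 + 3) + 6) - 110*119 = (1/6 + 6) - 13090 = (⅙ + 6) - 13090 = 37/6 - 13090 = -78503/6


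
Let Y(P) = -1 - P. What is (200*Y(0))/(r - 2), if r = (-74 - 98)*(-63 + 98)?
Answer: 100/3011 ≈ 0.033212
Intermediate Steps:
r = -6020 (r = -172*35 = -6020)
(200*Y(0))/(r - 2) = (200*(-1 - 1*0))/(-6020 - 2) = (200*(-1 + 0))/(-6022) = (200*(-1))*(-1/6022) = -200*(-1/6022) = 100/3011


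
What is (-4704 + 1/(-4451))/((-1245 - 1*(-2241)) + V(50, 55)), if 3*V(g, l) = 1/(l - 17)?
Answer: -477375114/101077759 ≈ -4.7228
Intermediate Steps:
V(g, l) = 1/(3*(-17 + l)) (V(g, l) = 1/(3*(l - 17)) = 1/(3*(-17 + l)))
(-4704 + 1/(-4451))/((-1245 - 1*(-2241)) + V(50, 55)) = (-4704 + 1/(-4451))/((-1245 - 1*(-2241)) + 1/(3*(-17 + 55))) = (-4704 - 1/4451)/((-1245 + 2241) + (⅓)/38) = -20937505/(4451*(996 + (⅓)*(1/38))) = -20937505/(4451*(996 + 1/114)) = -20937505/(4451*113545/114) = -20937505/4451*114/113545 = -477375114/101077759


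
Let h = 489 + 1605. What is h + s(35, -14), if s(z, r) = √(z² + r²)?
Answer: 2094 + 7*√29 ≈ 2131.7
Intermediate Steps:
s(z, r) = √(r² + z²)
h = 2094
h + s(35, -14) = 2094 + √((-14)² + 35²) = 2094 + √(196 + 1225) = 2094 + √1421 = 2094 + 7*√29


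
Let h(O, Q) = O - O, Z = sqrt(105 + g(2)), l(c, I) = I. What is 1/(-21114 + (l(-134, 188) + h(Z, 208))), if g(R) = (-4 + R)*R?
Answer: -1/20926 ≈ -4.7787e-5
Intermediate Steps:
g(R) = R*(-4 + R)
Z = sqrt(101) (Z = sqrt(105 + 2*(-4 + 2)) = sqrt(105 + 2*(-2)) = sqrt(105 - 4) = sqrt(101) ≈ 10.050)
h(O, Q) = 0
1/(-21114 + (l(-134, 188) + h(Z, 208))) = 1/(-21114 + (188 + 0)) = 1/(-21114 + 188) = 1/(-20926) = -1/20926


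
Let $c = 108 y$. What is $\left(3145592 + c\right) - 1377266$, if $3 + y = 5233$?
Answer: $2333166$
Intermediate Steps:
$y = 5230$ ($y = -3 + 5233 = 5230$)
$c = 564840$ ($c = 108 \cdot 5230 = 564840$)
$\left(3145592 + c\right) - 1377266 = \left(3145592 + 564840\right) - 1377266 = 3710432 - 1377266 = 2333166$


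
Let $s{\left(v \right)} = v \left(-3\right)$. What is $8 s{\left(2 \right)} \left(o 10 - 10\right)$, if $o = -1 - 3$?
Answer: $2400$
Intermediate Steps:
$o = -4$ ($o = -1 - 3 = -4$)
$s{\left(v \right)} = - 3 v$
$8 s{\left(2 \right)} \left(o 10 - 10\right) = 8 \left(\left(-3\right) 2\right) \left(\left(-4\right) 10 - 10\right) = 8 \left(-6\right) \left(-40 - 10\right) = \left(-48\right) \left(-50\right) = 2400$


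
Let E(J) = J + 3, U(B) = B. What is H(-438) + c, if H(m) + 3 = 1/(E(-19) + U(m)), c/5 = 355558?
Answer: 807115297/454 ≈ 1.7778e+6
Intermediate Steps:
c = 1777790 (c = 5*355558 = 1777790)
E(J) = 3 + J
H(m) = -3 + 1/(-16 + m) (H(m) = -3 + 1/((3 - 19) + m) = -3 + 1/(-16 + m))
H(-438) + c = (49 - 3*(-438))/(-16 - 438) + 1777790 = (49 + 1314)/(-454) + 1777790 = -1/454*1363 + 1777790 = -1363/454 + 1777790 = 807115297/454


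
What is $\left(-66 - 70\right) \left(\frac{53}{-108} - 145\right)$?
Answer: $\frac{534242}{27} \approx 19787.0$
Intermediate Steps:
$\left(-66 - 70\right) \left(\frac{53}{-108} - 145\right) = \left(-66 - 70\right) \left(53 \left(- \frac{1}{108}\right) - 145\right) = - 136 \left(- \frac{53}{108} - 145\right) = \left(-136\right) \left(- \frac{15713}{108}\right) = \frac{534242}{27}$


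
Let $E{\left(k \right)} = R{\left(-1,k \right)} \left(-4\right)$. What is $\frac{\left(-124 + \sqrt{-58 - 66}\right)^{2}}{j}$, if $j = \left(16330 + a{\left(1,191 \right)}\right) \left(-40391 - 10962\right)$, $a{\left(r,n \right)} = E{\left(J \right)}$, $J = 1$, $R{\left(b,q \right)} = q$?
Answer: $- \frac{2542}{139731513} + \frac{248 i \sqrt{31}}{419194539} \approx -1.8192 \cdot 10^{-5} + 3.2939 \cdot 10^{-6} i$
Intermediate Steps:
$E{\left(k \right)} = - 4 k$ ($E{\left(k \right)} = k \left(-4\right) = - 4 k$)
$a{\left(r,n \right)} = -4$ ($a{\left(r,n \right)} = \left(-4\right) 1 = -4$)
$j = -838389078$ ($j = \left(16330 - 4\right) \left(-40391 - 10962\right) = 16326 \left(-51353\right) = -838389078$)
$\frac{\left(-124 + \sqrt{-58 - 66}\right)^{2}}{j} = \frac{\left(-124 + \sqrt{-58 - 66}\right)^{2}}{-838389078} = \left(-124 + \sqrt{-124}\right)^{2} \left(- \frac{1}{838389078}\right) = \left(-124 + 2 i \sqrt{31}\right)^{2} \left(- \frac{1}{838389078}\right) = - \frac{\left(-124 + 2 i \sqrt{31}\right)^{2}}{838389078}$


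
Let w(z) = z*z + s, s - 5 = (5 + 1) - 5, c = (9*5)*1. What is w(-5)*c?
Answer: 1395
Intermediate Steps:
c = 45 (c = 45*1 = 45)
s = 6 (s = 5 + ((5 + 1) - 5) = 5 + (6 - 5) = 5 + 1 = 6)
w(z) = 6 + z**2 (w(z) = z*z + 6 = z**2 + 6 = 6 + z**2)
w(-5)*c = (6 + (-5)**2)*45 = (6 + 25)*45 = 31*45 = 1395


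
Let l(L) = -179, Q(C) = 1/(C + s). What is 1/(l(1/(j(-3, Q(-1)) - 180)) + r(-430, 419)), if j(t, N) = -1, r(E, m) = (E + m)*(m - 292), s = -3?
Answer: -1/1576 ≈ -0.00063452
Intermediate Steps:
r(E, m) = (-292 + m)*(E + m) (r(E, m) = (E + m)*(-292 + m) = (-292 + m)*(E + m))
Q(C) = 1/(-3 + C) (Q(C) = 1/(C - 3) = 1/(-3 + C))
1/(l(1/(j(-3, Q(-1)) - 180)) + r(-430, 419)) = 1/(-179 + (419² - 292*(-430) - 292*419 - 430*419)) = 1/(-179 + (175561 + 125560 - 122348 - 180170)) = 1/(-179 - 1397) = 1/(-1576) = -1/1576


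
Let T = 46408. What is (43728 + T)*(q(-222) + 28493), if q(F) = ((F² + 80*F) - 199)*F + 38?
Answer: -624247594184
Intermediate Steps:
q(F) = 38 + F*(-199 + F² + 80*F) (q(F) = (-199 + F² + 80*F)*F + 38 = F*(-199 + F² + 80*F) + 38 = 38 + F*(-199 + F² + 80*F))
(43728 + T)*(q(-222) + 28493) = (43728 + 46408)*((38 + (-222)³ - 199*(-222) + 80*(-222)²) + 28493) = 90136*((38 - 10941048 + 44178 + 80*49284) + 28493) = 90136*((38 - 10941048 + 44178 + 3942720) + 28493) = 90136*(-6954112 + 28493) = 90136*(-6925619) = -624247594184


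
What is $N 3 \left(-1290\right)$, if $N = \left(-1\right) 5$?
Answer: $19350$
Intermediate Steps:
$N = -5$
$N 3 \left(-1290\right) = \left(-5\right) 3 \left(-1290\right) = \left(-15\right) \left(-1290\right) = 19350$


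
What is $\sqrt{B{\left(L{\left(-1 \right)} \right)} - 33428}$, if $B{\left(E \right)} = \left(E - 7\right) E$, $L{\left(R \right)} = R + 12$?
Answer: $2 i \sqrt{8346} \approx 182.71 i$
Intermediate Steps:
$L{\left(R \right)} = 12 + R$
$B{\left(E \right)} = E \left(-7 + E\right)$ ($B{\left(E \right)} = \left(-7 + E\right) E = E \left(-7 + E\right)$)
$\sqrt{B{\left(L{\left(-1 \right)} \right)} - 33428} = \sqrt{\left(12 - 1\right) \left(-7 + \left(12 - 1\right)\right) - 33428} = \sqrt{11 \left(-7 + 11\right) - 33428} = \sqrt{11 \cdot 4 - 33428} = \sqrt{44 - 33428} = \sqrt{-33384} = 2 i \sqrt{8346}$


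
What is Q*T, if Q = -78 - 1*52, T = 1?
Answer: -130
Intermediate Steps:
Q = -130 (Q = -78 - 52 = -130)
Q*T = -130*1 = -130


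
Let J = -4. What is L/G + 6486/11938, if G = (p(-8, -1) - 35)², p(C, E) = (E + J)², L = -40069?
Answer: -5081863/12700 ≈ -400.15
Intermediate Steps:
p(C, E) = (-4 + E)² (p(C, E) = (E - 4)² = (-4 + E)²)
G = 100 (G = ((-4 - 1)² - 35)² = ((-5)² - 35)² = (25 - 35)² = (-10)² = 100)
L/G + 6486/11938 = -40069/100 + 6486/11938 = -40069*1/100 + 6486*(1/11938) = -40069/100 + 69/127 = -5081863/12700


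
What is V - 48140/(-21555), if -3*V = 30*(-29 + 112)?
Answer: -3568502/4311 ≈ -827.77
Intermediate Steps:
V = -830 (V = -10*(-29 + 112) = -10*83 = -1/3*2490 = -830)
V - 48140/(-21555) = -830 - 48140/(-21555) = -830 - 48140*(-1)/21555 = -830 - 1*(-9628/4311) = -830 + 9628/4311 = -3568502/4311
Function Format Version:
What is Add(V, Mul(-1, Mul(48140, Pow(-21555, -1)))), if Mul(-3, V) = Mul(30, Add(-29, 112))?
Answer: Rational(-3568502, 4311) ≈ -827.77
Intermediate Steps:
V = -830 (V = Mul(Rational(-1, 3), Mul(30, Add(-29, 112))) = Mul(Rational(-1, 3), Mul(30, 83)) = Mul(Rational(-1, 3), 2490) = -830)
Add(V, Mul(-1, Mul(48140, Pow(-21555, -1)))) = Add(-830, Mul(-1, Mul(48140, Pow(-21555, -1)))) = Add(-830, Mul(-1, Mul(48140, Rational(-1, 21555)))) = Add(-830, Mul(-1, Rational(-9628, 4311))) = Add(-830, Rational(9628, 4311)) = Rational(-3568502, 4311)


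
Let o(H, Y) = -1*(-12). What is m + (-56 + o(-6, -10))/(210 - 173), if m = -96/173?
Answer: -11164/6401 ≈ -1.7441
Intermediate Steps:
o(H, Y) = 12
m = -96/173 (m = -96*1/173 = -96/173 ≈ -0.55491)
m + (-56 + o(-6, -10))/(210 - 173) = -96/173 + (-56 + 12)/(210 - 173) = -96/173 - 44/37 = -11164/6401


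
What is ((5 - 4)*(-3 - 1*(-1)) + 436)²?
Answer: 188356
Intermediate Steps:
((5 - 4)*(-3 - 1*(-1)) + 436)² = (1*(-3 + 1) + 436)² = (1*(-2) + 436)² = (-2 + 436)² = 434² = 188356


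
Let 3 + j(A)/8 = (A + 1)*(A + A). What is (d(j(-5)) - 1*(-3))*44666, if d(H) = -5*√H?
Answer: 133998 - 446660*√74 ≈ -3.7083e+6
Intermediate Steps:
j(A) = -24 + 16*A*(1 + A) (j(A) = -24 + 8*((A + 1)*(A + A)) = -24 + 8*((1 + A)*(2*A)) = -24 + 8*(2*A*(1 + A)) = -24 + 16*A*(1 + A))
(d(j(-5)) - 1*(-3))*44666 = (-5*√(-24 + 16*(-5) + 16*(-5)²) - 1*(-3))*44666 = (-5*√(-24 - 80 + 16*25) + 3)*44666 = (-5*√(-24 - 80 + 400) + 3)*44666 = (-10*√74 + 3)*44666 = (3 - 10*√74)*44666 = 133998 - 446660*√74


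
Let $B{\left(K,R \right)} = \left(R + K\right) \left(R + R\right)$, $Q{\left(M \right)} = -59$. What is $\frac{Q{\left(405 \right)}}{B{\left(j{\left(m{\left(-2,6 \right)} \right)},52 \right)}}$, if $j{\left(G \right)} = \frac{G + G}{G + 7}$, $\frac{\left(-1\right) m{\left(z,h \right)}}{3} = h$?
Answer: $- \frac{649}{63232} \approx -0.010264$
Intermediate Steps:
$m{\left(z,h \right)} = - 3 h$
$j{\left(G \right)} = \frac{2 G}{7 + G}$
$B{\left(K,R \right)} = 2 R \left(K + R\right)$ ($B{\left(K,R \right)} = \left(K + R\right) 2 R = 2 R \left(K + R\right)$)
$\frac{Q{\left(405 \right)}}{B{\left(j{\left(m{\left(-2,6 \right)} \right)},52 \right)}} = - \frac{59}{2 \cdot 52 \left(\frac{2 \left(\left(-3\right) 6\right)}{7 - 18} + 52\right)} = - \frac{59}{2 \cdot 52 \left(2 \left(-18\right) \frac{1}{7 - 18} + 52\right)} = - \frac{59}{2 \cdot 52 \left(2 \left(-18\right) \frac{1}{-11} + 52\right)} = - \frac{59}{2 \cdot 52 \left(2 \left(-18\right) \left(- \frac{1}{11}\right) + 52\right)} = - \frac{59}{2 \cdot 52 \left(\frac{36}{11} + 52\right)} = - \frac{59}{2 \cdot 52 \cdot \frac{608}{11}} = - \frac{59}{\frac{63232}{11}} = \left(-59\right) \frac{11}{63232} = - \frac{649}{63232}$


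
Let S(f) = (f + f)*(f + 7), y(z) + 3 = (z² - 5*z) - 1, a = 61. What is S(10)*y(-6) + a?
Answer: 21141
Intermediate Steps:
y(z) = -4 + z² - 5*z (y(z) = -3 + ((z² - 5*z) - 1) = -3 + (-1 + z² - 5*z) = -4 + z² - 5*z)
S(f) = 2*f*(7 + f) (S(f) = (2*f)*(7 + f) = 2*f*(7 + f))
S(10)*y(-6) + a = (2*10*(7 + 10))*(-4 + (-6)² - 5*(-6)) + 61 = (2*10*17)*(-4 + 36 + 30) + 61 = 340*62 + 61 = 21080 + 61 = 21141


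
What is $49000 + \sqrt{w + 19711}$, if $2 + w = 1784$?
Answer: $49000 + \sqrt{21493} \approx 49147.0$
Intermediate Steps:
$w = 1782$ ($w = -2 + 1784 = 1782$)
$49000 + \sqrt{w + 19711} = 49000 + \sqrt{1782 + 19711} = 49000 + \sqrt{21493}$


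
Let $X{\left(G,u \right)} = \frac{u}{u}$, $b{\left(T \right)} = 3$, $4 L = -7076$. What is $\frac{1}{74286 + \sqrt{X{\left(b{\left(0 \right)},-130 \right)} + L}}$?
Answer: $\frac{37143}{2759205782} - \frac{i \sqrt{442}}{2759205782} \approx 1.3461 \cdot 10^{-5} - 7.6195 \cdot 10^{-9} i$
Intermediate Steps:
$L = -1769$ ($L = \frac{1}{4} \left(-7076\right) = -1769$)
$X{\left(G,u \right)} = 1$
$\frac{1}{74286 + \sqrt{X{\left(b{\left(0 \right)},-130 \right)} + L}} = \frac{1}{74286 + \sqrt{1 - 1769}} = \frac{1}{74286 + \sqrt{-1768}} = \frac{1}{74286 + 2 i \sqrt{442}}$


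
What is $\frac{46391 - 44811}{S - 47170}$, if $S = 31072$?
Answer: $- \frac{790}{8049} \approx -0.098149$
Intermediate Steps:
$\frac{46391 - 44811}{S - 47170} = \frac{46391 - 44811}{31072 - 47170} = \frac{1580}{-16098} = 1580 \left(- \frac{1}{16098}\right) = - \frac{790}{8049}$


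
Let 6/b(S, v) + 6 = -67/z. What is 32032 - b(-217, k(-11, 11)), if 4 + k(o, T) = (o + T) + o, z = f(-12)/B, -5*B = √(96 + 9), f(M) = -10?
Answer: 814343536/25423 + 1340*√105/25423 ≈ 32032.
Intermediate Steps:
B = -√105/5 (B = -√(96 + 9)/5 = -√105/5 ≈ -2.0494)
z = 10*√105/21 (z = -10*(-√105/21) = -(-10)*√105/21 = 10*√105/21 ≈ 4.8795)
k(o, T) = -4 + T + 2*o (k(o, T) = -4 + ((o + T) + o) = -4 + ((T + o) + o) = -4 + (T + 2*o) = -4 + T + 2*o)
b(S, v) = 6/(-6 - 67*√105/50)
32032 - b(-217, k(-11, 11)) = 32032 - (6000/25423 - 1340*√105/25423) = 32032 + (-6000/25423 + 1340*√105/25423) = 814343536/25423 + 1340*√105/25423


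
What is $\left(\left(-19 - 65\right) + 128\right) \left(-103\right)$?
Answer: $-4532$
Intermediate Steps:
$\left(\left(-19 - 65\right) + 128\right) \left(-103\right) = \left(-84 + 128\right) \left(-103\right) = 44 \left(-103\right) = -4532$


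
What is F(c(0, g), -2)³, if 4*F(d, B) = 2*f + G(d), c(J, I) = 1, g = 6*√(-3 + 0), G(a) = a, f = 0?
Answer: 1/64 ≈ 0.015625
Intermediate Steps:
g = 6*I*√3 (g = 6*√(-3) = 6*(I*√3) = 6*I*√3 ≈ 10.392*I)
F(d, B) = d/4 (F(d, B) = (2*0 + d)/4 = (0 + d)/4 = d/4)
F(c(0, g), -2)³ = ((¼)*1)³ = (¼)³ = 1/64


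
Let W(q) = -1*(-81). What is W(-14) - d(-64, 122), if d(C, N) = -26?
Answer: 107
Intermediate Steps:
W(q) = 81
W(-14) - d(-64, 122) = 81 - 1*(-26) = 81 + 26 = 107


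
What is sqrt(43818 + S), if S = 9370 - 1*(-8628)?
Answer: 2*sqrt(15454) ≈ 248.63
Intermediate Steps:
S = 17998 (S = 9370 + 8628 = 17998)
sqrt(43818 + S) = sqrt(43818 + 17998) = sqrt(61816) = 2*sqrt(15454)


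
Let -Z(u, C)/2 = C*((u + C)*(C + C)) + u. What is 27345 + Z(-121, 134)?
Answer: -906125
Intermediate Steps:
Z(u, C) = -2*u - 4*C²*(C + u) (Z(u, C) = -2*(C*((u + C)*(C + C)) + u) = -2*(C*((C + u)*(2*C)) + u) = -2*(C*(2*C*(C + u)) + u) = -2*(2*C²*(C + u) + u) = -2*(u + 2*C²*(C + u)) = -2*u - 4*C²*(C + u))
27345 + Z(-121, 134) = 27345 + (-4*134³ - 2*(-121) - 4*(-121)*134²) = 27345 + (-4*2406104 + 242 - 4*(-121)*17956) = 27345 + (-9624416 + 242 + 8690704) = 27345 - 933470 = -906125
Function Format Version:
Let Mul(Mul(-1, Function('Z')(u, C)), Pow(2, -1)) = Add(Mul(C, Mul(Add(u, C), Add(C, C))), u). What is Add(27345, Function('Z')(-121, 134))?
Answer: -906125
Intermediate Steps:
Function('Z')(u, C) = Add(Mul(-2, u), Mul(-4, Pow(C, 2), Add(C, u))) (Function('Z')(u, C) = Mul(-2, Add(Mul(C, Mul(Add(u, C), Add(C, C))), u)) = Mul(-2, Add(Mul(C, Mul(Add(C, u), Mul(2, C))), u)) = Mul(-2, Add(Mul(C, Mul(2, C, Add(C, u))), u)) = Mul(-2, Add(Mul(2, Pow(C, 2), Add(C, u)), u)) = Mul(-2, Add(u, Mul(2, Pow(C, 2), Add(C, u)))) = Add(Mul(-2, u), Mul(-4, Pow(C, 2), Add(C, u))))
Add(27345, Function('Z')(-121, 134)) = Add(27345, Add(Mul(-4, Pow(134, 3)), Mul(-2, -121), Mul(-4, -121, Pow(134, 2)))) = Add(27345, Add(Mul(-4, 2406104), 242, Mul(-4, -121, 17956))) = Add(27345, Add(-9624416, 242, 8690704)) = Add(27345, -933470) = -906125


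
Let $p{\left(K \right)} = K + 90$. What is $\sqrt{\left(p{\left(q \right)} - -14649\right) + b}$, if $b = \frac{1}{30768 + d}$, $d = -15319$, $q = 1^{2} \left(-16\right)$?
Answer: $\frac{2 \sqrt{878490499243}}{15449} \approx 121.34$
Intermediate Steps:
$q = -16$ ($q = 1 \left(-16\right) = -16$)
$p{\left(K \right)} = 90 + K$
$b = \frac{1}{15449}$ ($b = \frac{1}{30768 - 15319} = \frac{1}{15449} \approx 6.4729 \cdot 10^{-5}$)
$\sqrt{\left(p{\left(q \right)} - -14649\right) + b} = \sqrt{\left(\left(90 - 16\right) - -14649\right) + \frac{1}{15449}} = \sqrt{\left(74 + 14649\right) + \frac{1}{15449}} = \sqrt{14723 + \frac{1}{15449}} = \sqrt{\frac{227455628}{15449}} = \frac{2 \sqrt{878490499243}}{15449}$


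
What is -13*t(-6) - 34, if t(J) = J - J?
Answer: -34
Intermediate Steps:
t(J) = 0
-13*t(-6) - 34 = -13*0 - 34 = 0 - 34 = -34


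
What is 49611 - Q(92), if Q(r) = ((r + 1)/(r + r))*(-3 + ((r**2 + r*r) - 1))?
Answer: 1888623/46 ≈ 41057.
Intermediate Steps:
Q(r) = (1 + r)*(-4 + 2*r**2)/(2*r) (Q(r) = ((1 + r)/((2*r)))*(-3 + ((r**2 + r**2) - 1)) = ((1 + r)*(1/(2*r)))*(-3 + (2*r**2 - 1)) = ((1 + r)/(2*r))*(-3 + (-1 + 2*r**2)) = ((1 + r)/(2*r))*(-4 + 2*r**2) = (1 + r)*(-4 + 2*r**2)/(2*r))
49611 - Q(92) = 49611 - (-2 + 92 + 92**2 - 2/92) = 49611 - (-2 + 92 + 8464 - 2*1/92) = 49611 - (-2 + 92 + 8464 - 1/46) = 49611 - 1*393483/46 = 49611 - 393483/46 = 1888623/46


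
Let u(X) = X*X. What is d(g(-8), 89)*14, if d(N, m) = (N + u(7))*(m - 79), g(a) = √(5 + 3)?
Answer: 6860 + 280*√2 ≈ 7256.0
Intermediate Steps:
u(X) = X²
g(a) = 2*√2 (g(a) = √8 = 2*√2)
d(N, m) = (-79 + m)*(49 + N) (d(N, m) = (N + 7²)*(m - 79) = (N + 49)*(-79 + m) = (49 + N)*(-79 + m) = (-79 + m)*(49 + N))
d(g(-8), 89)*14 = (-3871 - 158*√2 + 49*89 + (2*√2)*89)*14 = (-3871 - 158*√2 + 4361 + 178*√2)*14 = (490 + 20*√2)*14 = 6860 + 280*√2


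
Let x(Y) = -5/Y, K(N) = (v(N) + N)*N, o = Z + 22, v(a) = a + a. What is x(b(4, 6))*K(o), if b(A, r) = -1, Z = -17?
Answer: 375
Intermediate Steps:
v(a) = 2*a
o = 5 (o = -17 + 22 = 5)
K(N) = 3*N² (K(N) = (2*N + N)*N = (3*N)*N = 3*N²)
x(b(4, 6))*K(o) = (-5/(-1))*(3*5²) = (-5*(-1))*(3*25) = 5*75 = 375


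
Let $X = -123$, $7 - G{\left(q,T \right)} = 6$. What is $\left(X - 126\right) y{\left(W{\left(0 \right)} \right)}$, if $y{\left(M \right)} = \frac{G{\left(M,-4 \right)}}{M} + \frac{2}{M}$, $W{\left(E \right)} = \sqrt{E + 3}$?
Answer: $- 249 \sqrt{3} \approx -431.28$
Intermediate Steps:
$G{\left(q,T \right)} = 1$ ($G{\left(q,T \right)} = 7 - 6 = 1$)
$W{\left(E \right)} = \sqrt{3 + E}$
$y{\left(M \right)} = \frac{3}{M}$ ($y{\left(M \right)} = 1 \frac{1}{M} + \frac{2}{M} = \frac{1}{M} + \frac{2}{M} = \frac{3}{M}$)
$\left(X - 126\right) y{\left(W{\left(0 \right)} \right)} = \left(-123 - 126\right) \frac{3}{\sqrt{3 + 0}} = \left(-123 - 126\right) \frac{3}{\sqrt{3}} = - 249 \cdot 3 \frac{\sqrt{3}}{3} = - 249 \sqrt{3}$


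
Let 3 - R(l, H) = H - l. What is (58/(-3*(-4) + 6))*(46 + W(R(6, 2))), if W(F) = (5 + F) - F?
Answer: 493/3 ≈ 164.33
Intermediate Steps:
R(l, H) = 3 + l - H (R(l, H) = 3 - (H - l) = 3 + (l - H) = 3 + l - H)
W(F) = 5
(58/(-3*(-4) + 6))*(46 + W(R(6, 2))) = (58/(-3*(-4) + 6))*(46 + 5) = (58/(12 + 6))*51 = (58/18)*51 = (58*(1/18))*51 = (29/9)*51 = 493/3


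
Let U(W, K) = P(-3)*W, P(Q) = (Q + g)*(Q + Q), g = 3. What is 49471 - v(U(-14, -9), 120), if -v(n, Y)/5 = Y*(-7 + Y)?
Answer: 117271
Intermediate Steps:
P(Q) = 2*Q*(3 + Q) (P(Q) = (Q + 3)*(Q + Q) = (3 + Q)*(2*Q) = 2*Q*(3 + Q))
U(W, K) = 0 (U(W, K) = (2*(-3)*(3 - 3))*W = (2*(-3)*0)*W = 0*W = 0)
v(n, Y) = -5*Y*(-7 + Y)
49471 - v(U(-14, -9), 120) = 49471 - 5*120*(7 - 1*120) = 49471 - 5*120*(7 - 120) = 49471 - 5*120*(-113) = 49471 - 1*(-67800) = 49471 + 67800 = 117271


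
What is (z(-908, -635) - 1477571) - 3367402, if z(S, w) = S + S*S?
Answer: -4021417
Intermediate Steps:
z(S, w) = S + S²
(z(-908, -635) - 1477571) - 3367402 = (-908*(1 - 908) - 1477571) - 3367402 = (-908*(-907) - 1477571) - 3367402 = (823556 - 1477571) - 3367402 = -654015 - 3367402 = -4021417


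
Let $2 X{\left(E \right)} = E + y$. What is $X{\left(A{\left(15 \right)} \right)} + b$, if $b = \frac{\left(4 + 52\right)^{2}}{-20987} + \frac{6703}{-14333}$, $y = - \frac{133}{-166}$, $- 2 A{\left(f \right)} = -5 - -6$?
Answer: $- \frac{23293441959}{49933907386} \approx -0.46649$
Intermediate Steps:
$A{\left(f \right)} = - \frac{1}{2}$ ($A{\left(f \right)} = - \frac{-5 - -6}{2} = - \frac{-5 + 6}{2} = \left(- \frac{1}{2}\right) 1 = - \frac{1}{2}$)
$y = \frac{133}{166}$ ($y = \left(-133\right) \left(- \frac{1}{166}\right) = \frac{133}{166} \approx 0.8012$)
$X{\left(E \right)} = \frac{133}{332} + \frac{E}{2}$ ($X{\left(E \right)} = \frac{E + \frac{133}{166}}{2} = \frac{\frac{133}{166} + E}{2} = \frac{133}{332} + \frac{E}{2}$)
$b = - \frac{185624149}{300806671}$ ($b = 56^{2} \left(- \frac{1}{20987}\right) + 6703 \left(- \frac{1}{14333}\right) = 3136 \left(- \frac{1}{20987}\right) - \frac{6703}{14333} = - \frac{3136}{20987} - \frac{6703}{14333} = - \frac{185624149}{300806671} \approx -0.61709$)
$X{\left(A{\left(15 \right)} \right)} + b = \left(\frac{133}{332} + \frac{1}{2} \left(- \frac{1}{2}\right)\right) - \frac{185624149}{300806671} = \left(\frac{133}{332} - \frac{1}{4}\right) - \frac{185624149}{300806671} = \frac{25}{166} - \frac{185624149}{300806671} = - \frac{23293441959}{49933907386}$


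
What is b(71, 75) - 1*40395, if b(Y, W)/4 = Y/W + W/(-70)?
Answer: -21207637/525 ≈ -40396.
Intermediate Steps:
b(Y, W) = -2*W/35 + 4*Y/W (b(Y, W) = 4*(Y/W + W/(-70)) = 4*(Y/W + W*(-1/70)) = 4*(Y/W - W/70) = 4*(-W/70 + Y/W) = -2*W/35 + 4*Y/W)
b(71, 75) - 1*40395 = (-2/35*75 + 4*71/75) - 1*40395 = (-30/7 + 4*71*(1/75)) - 40395 = (-30/7 + 284/75) - 40395 = -262/525 - 40395 = -21207637/525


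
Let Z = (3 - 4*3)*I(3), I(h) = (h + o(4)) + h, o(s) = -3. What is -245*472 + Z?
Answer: -115667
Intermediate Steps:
I(h) = -3 + 2*h (I(h) = (h - 3) + h = (-3 + h) + h = -3 + 2*h)
Z = -27 (Z = (3 - 4*3)*(-3 + 2*3) = (3 - 12)*(-3 + 6) = -9*3 = -27)
-245*472 + Z = -245*472 - 27 = -115640 - 27 = -115667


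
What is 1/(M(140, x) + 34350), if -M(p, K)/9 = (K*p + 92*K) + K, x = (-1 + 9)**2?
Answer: -1/99858 ≈ -1.0014e-5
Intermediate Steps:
x = 64 (x = 8**2 = 64)
M(p, K) = -837*K - 9*K*p (M(p, K) = -9*((K*p + 92*K) + K) = -9*((92*K + K*p) + K) = -9*(93*K + K*p) = -837*K - 9*K*p)
1/(M(140, x) + 34350) = 1/(-9*64*(93 + 140) + 34350) = 1/(-9*64*233 + 34350) = 1/(-134208 + 34350) = 1/(-99858) = -1/99858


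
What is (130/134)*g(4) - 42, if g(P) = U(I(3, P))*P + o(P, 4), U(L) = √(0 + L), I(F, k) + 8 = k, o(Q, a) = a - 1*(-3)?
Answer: -2359/67 + 520*I/67 ≈ -35.209 + 7.7612*I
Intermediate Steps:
o(Q, a) = 3 + a (o(Q, a) = a + 3 = 3 + a)
I(F, k) = -8 + k
U(L) = √L
g(P) = 7 + P*√(-8 + P) (g(P) = √(-8 + P)*P + (3 + 4) = P*√(-8 + P) + 7 = 7 + P*√(-8 + P))
(130/134)*g(4) - 42 = (130/134)*(7 + 4*√(-8 + 4)) - 42 = (130*(1/134))*(7 + 4*√(-4)) - 42 = 65*(7 + 4*(2*I))/67 - 42 = 65*(7 + 8*I)/67 - 42 = (455/67 + 520*I/67) - 42 = -2359/67 + 520*I/67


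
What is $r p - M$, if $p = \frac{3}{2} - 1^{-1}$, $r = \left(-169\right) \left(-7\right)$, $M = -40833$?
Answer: $\frac{82849}{2} \approx 41425.0$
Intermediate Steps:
$r = 1183$
$p = \frac{1}{2}$ ($p = 3 \cdot \frac{1}{2} - 1 = \frac{3}{2} - 1 = \frac{1}{2} \approx 0.5$)
$r p - M = 1183 \cdot \frac{1}{2} - -40833 = \frac{1183}{2} + 40833 = \frac{82849}{2}$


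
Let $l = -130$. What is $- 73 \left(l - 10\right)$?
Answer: $10220$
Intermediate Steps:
$- 73 \left(l - 10\right) = - 73 \left(-130 - 10\right) = \left(-73\right) \left(-140\right) = 10220$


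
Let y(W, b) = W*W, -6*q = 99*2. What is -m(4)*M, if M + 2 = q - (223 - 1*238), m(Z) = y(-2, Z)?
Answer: 80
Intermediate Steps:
q = -33 (q = -33*2/2 = -1/6*198 = -33)
y(W, b) = W**2
m(Z) = 4 (m(Z) = (-2)**2 = 4)
M = -20 (M = -2 + (-33 - (223 - 1*238)) = -2 + (-33 - (223 - 238)) = -2 + (-33 - 1*(-15)) = -2 + (-33 + 15) = -2 - 18 = -20)
-m(4)*M = -4*(-20) = -1*(-80) = 80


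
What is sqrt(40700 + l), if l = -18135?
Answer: sqrt(22565) ≈ 150.22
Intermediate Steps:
sqrt(40700 + l) = sqrt(40700 - 18135) = sqrt(22565)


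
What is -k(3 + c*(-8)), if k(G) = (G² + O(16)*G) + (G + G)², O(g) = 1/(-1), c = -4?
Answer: -6090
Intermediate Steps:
O(g) = -1
k(G) = -G + 5*G² (k(G) = (G² - G) + (G + G)² = (G² - G) + (2*G)² = (G² - G) + 4*G² = -G + 5*G²)
-k(3 + c*(-8)) = -(3 - 4*(-8))*(-1 + 5*(3 - 4*(-8))) = -(3 + 32)*(-1 + 5*(3 + 32)) = -35*(-1 + 5*35) = -35*(-1 + 175) = -35*174 = -1*6090 = -6090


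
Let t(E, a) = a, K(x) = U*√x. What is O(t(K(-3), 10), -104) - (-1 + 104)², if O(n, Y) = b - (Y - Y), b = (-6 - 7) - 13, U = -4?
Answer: -10635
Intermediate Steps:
b = -26 (b = -13 - 13 = -26)
K(x) = -4*√x
O(n, Y) = -26 (O(n, Y) = -26 - (Y - Y) = -26 - 1*0 = -26 + 0 = -26)
O(t(K(-3), 10), -104) - (-1 + 104)² = -26 - (-1 + 104)² = -26 - 1*103² = -26 - 1*10609 = -26 - 10609 = -10635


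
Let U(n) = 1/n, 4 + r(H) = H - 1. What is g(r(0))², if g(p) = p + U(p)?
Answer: 676/25 ≈ 27.040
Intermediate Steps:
r(H) = -5 + H (r(H) = -4 + (H - 1) = -4 + (-1 + H) = -5 + H)
g(p) = p + 1/p
g(r(0))² = ((-5 + 0) + 1/(-5 + 0))² = (-5 + 1/(-5))² = (-5 - ⅕)² = (-26/5)² = 676/25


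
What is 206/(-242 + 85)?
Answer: -206/157 ≈ -1.3121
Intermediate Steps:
206/(-242 + 85) = 206/(-157) = 206*(-1/157) = -206/157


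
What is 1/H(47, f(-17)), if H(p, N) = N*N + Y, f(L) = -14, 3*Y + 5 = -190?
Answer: 1/131 ≈ 0.0076336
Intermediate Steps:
Y = -65 (Y = -5/3 + (⅓)*(-190) = -5/3 - 190/3 = -65)
H(p, N) = -65 + N² (H(p, N) = N*N - 65 = N² - 65 = -65 + N²)
1/H(47, f(-17)) = 1/(-65 + (-14)²) = 1/(-65 + 196) = 1/131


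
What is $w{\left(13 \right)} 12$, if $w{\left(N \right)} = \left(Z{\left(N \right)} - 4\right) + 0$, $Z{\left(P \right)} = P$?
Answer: $108$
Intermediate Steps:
$w{\left(N \right)} = -4 + N$ ($w{\left(N \right)} = \left(N - 4\right) + 0 = \left(-4 + N\right) + 0 = -4 + N$)
$w{\left(13 \right)} 12 = \left(-4 + 13\right) 12 = 9 \cdot 12 = 108$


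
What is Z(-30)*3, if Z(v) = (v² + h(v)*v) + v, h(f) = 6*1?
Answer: 2070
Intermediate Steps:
h(f) = 6
Z(v) = v² + 7*v (Z(v) = (v² + 6*v) + v = v² + 7*v)
Z(-30)*3 = -30*(7 - 30)*3 = -30*(-23)*3 = 690*3 = 2070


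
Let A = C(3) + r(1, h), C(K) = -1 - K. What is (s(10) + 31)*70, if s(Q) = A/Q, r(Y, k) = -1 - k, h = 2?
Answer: 2121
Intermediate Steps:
A = -7 (A = (-1 - 1*3) + (-1 - 1*2) = (-1 - 3) + (-1 - 2) = -4 - 3 = -7)
s(Q) = -7/Q
(s(10) + 31)*70 = (-7/10 + 31)*70 = (303/10)*70 = 2121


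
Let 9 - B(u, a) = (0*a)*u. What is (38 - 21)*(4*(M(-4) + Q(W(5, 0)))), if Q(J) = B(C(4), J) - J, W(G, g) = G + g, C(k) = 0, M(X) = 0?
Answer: 272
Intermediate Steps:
B(u, a) = 9 (B(u, a) = 9 - 0*a*u = 9 - 0*u = 9 - 1*0 = 9 + 0 = 9)
Q(J) = 9 - J
(38 - 21)*(4*(M(-4) + Q(W(5, 0)))) = (38 - 21)*(4*(0 + (9 - (5 + 0)))) = 17*(4*(0 + (9 - 1*5))) = 17*(4*(0 + (9 - 5))) = 17*(4*(0 + 4)) = 17*(4*4) = 17*16 = 272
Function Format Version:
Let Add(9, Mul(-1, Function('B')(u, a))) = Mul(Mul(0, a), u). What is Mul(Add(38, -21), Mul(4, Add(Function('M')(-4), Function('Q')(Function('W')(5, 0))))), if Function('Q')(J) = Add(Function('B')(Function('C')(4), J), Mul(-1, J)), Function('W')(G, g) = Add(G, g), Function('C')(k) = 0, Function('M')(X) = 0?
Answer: 272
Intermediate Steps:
Function('B')(u, a) = 9 (Function('B')(u, a) = Add(9, Mul(-1, Mul(Mul(0, a), u))) = Add(9, Mul(-1, Mul(0, u))) = Add(9, Mul(-1, 0)) = Add(9, 0) = 9)
Function('Q')(J) = Add(9, Mul(-1, J))
Mul(Add(38, -21), Mul(4, Add(Function('M')(-4), Function('Q')(Function('W')(5, 0))))) = Mul(Add(38, -21), Mul(4, Add(0, Add(9, Mul(-1, Add(5, 0)))))) = Mul(17, Mul(4, Add(0, Add(9, Mul(-1, 5))))) = Mul(17, Mul(4, Add(0, Add(9, -5)))) = Mul(17, Mul(4, Add(0, 4))) = Mul(17, Mul(4, 4)) = Mul(17, 16) = 272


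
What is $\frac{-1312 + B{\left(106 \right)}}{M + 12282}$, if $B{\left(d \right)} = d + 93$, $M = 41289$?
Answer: $- \frac{53}{2551} \approx -0.020776$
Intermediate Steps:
$B{\left(d \right)} = 93 + d$
$\frac{-1312 + B{\left(106 \right)}}{M + 12282} = \frac{-1312 + \left(93 + 106\right)}{41289 + 12282} = \frac{-1312 + 199}{53571} = \left(-1113\right) \frac{1}{53571} = - \frac{53}{2551}$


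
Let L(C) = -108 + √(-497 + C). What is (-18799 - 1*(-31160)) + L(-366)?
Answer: 12253 + I*√863 ≈ 12253.0 + 29.377*I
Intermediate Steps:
(-18799 - 1*(-31160)) + L(-366) = (-18799 - 1*(-31160)) + (-108 + √(-497 - 366)) = (-18799 + 31160) + (-108 + √(-863)) = 12361 + (-108 + I*√863) = 12253 + I*√863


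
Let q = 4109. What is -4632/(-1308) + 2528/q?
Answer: 1861626/447881 ≈ 4.1565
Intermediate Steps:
-4632/(-1308) + 2528/q = -4632/(-1308) + 2528/4109 = -4632*(-1/1308) + 2528*(1/4109) = 386/109 + 2528/4109 = 1861626/447881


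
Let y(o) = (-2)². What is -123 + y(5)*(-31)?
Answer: -247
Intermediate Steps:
y(o) = 4
-123 + y(5)*(-31) = -123 + 4*(-31) = -123 - 124 = -247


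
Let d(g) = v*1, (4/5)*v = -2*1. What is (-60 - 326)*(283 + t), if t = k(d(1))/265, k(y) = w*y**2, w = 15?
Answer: -11593703/106 ≈ -1.0937e+5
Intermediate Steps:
v = -5/2 (v = 5*(-2*1)/4 = (5/4)*(-2) = -5/2 ≈ -2.5000)
d(g) = -5/2 (d(g) = -5/2*1 = -5/2)
k(y) = 15*y**2
t = 75/212 (t = (15*(-5/2)**2)/265 = (15*(25/4))*(1/265) = (375/4)*(1/265) = 75/212 ≈ 0.35377)
(-60 - 326)*(283 + t) = (-60 - 326)*(283 + 75/212) = -386*60071/212 = -11593703/106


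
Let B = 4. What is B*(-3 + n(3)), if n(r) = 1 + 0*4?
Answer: -8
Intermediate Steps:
n(r) = 1 (n(r) = 1 + 0 = 1)
B*(-3 + n(3)) = 4*(-3 + 1) = 4*(-2) = -8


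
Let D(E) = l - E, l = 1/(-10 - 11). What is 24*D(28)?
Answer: -4712/7 ≈ -673.14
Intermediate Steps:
l = -1/21 (l = 1/(-21) = -1/21 ≈ -0.047619)
D(E) = -1/21 - E
24*D(28) = 24*(-1/21 - 1*28) = 24*(-1/21 - 28) = 24*(-589/21) = -4712/7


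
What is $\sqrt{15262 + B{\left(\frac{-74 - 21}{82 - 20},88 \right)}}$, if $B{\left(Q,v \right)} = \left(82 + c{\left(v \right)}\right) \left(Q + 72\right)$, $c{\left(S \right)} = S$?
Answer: $\frac{\sqrt{26179097}}{31} \approx 165.05$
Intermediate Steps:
$B{\left(Q,v \right)} = \left(72 + Q\right) \left(82 + v\right)$ ($B{\left(Q,v \right)} = \left(82 + v\right) \left(Q + 72\right) = \left(82 + v\right) \left(72 + Q\right) = \left(72 + Q\right) \left(82 + v\right)$)
$\sqrt{15262 + B{\left(\frac{-74 - 21}{82 - 20},88 \right)}} = \sqrt{15262 + \left(5904 + 72 \cdot 88 + 82 \frac{-74 - 21}{82 - 20} + \frac{-74 - 21}{82 - 20} \cdot 88\right)} = \sqrt{15262 + \left(5904 + 6336 + 82 \left(- \frac{95}{62}\right) + - \frac{95}{62} \cdot 88\right)} = \sqrt{15262 + \left(5904 + 6336 + 82 \left(\left(-95\right) \frac{1}{62}\right) + \left(-95\right) \frac{1}{62} \cdot 88\right)} = \sqrt{15262 + \left(5904 + 6336 + 82 \left(- \frac{95}{62}\right) - \frac{4180}{31}\right)} = \sqrt{15262 + \left(5904 + 6336 - \frac{3895}{31} - \frac{4180}{31}\right)} = \sqrt{15262 + \frac{371365}{31}} = \sqrt{\frac{844487}{31}} = \frac{\sqrt{26179097}}{31}$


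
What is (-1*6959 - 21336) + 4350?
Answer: -23945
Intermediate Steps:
(-1*6959 - 21336) + 4350 = (-6959 - 21336) + 4350 = -28295 + 4350 = -23945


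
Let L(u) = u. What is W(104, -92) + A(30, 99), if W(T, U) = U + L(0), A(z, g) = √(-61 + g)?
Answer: -92 + √38 ≈ -85.836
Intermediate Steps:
W(T, U) = U (W(T, U) = U + 0 = U)
W(104, -92) + A(30, 99) = -92 + √(-61 + 99) = -92 + √38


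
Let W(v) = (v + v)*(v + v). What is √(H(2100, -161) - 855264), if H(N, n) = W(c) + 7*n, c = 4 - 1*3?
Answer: I*√856387 ≈ 925.41*I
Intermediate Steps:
c = 1 (c = 4 - 3 = 1)
W(v) = 4*v² (W(v) = (2*v)*(2*v) = 4*v²)
H(N, n) = 4 + 7*n (H(N, n) = 4*1² + 7*n = 4*1 + 7*n = 4 + 7*n)
√(H(2100, -161) - 855264) = √((4 + 7*(-161)) - 855264) = √((4 - 1127) - 855264) = √(-1123 - 855264) = √(-856387) = I*√856387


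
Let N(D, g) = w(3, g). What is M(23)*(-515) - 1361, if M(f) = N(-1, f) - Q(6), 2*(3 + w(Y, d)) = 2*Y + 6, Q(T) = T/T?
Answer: -2391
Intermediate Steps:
Q(T) = 1
w(Y, d) = Y (w(Y, d) = -3 + (2*Y + 6)/2 = -3 + (6 + 2*Y)/2 = -3 + (3 + Y) = Y)
N(D, g) = 3
M(f) = 2 (M(f) = 3 - 1*1 = 3 - 1 = 2)
M(23)*(-515) - 1361 = 2*(-515) - 1361 = -1030 - 1361 = -2391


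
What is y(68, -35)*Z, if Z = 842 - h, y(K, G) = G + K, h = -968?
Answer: 59730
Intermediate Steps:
Z = 1810 (Z = 842 - 1*(-968) = 842 + 968 = 1810)
y(68, -35)*Z = (-35 + 68)*1810 = 33*1810 = 59730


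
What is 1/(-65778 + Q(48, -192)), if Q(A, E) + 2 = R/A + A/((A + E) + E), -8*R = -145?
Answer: -2688/176816009 ≈ -1.5202e-5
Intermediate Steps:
R = 145/8 (R = -⅛*(-145) = 145/8 ≈ 18.125)
Q(A, E) = -2 + 145/(8*A) + A/(A + 2*E) (Q(A, E) = -2 + (145/(8*A) + A/((A + E) + E)) = -2 + (145/(8*A) + A/(A + 2*E)) = -2 + 145/(8*A) + A/(A + 2*E))
1/(-65778 + Q(48, -192)) = 1/(-65778 + (⅛)*(-8*48² + 145*48 + 290*(-192) - 32*48*(-192))/(48*(48 + 2*(-192)))) = 1/(-65778 + (⅛)*(1/48)*(-8*2304 + 6960 - 55680 + 294912)/(48 - 384)) = 1/(-65778 + (⅛)*(1/48)*(-18432 + 6960 - 55680 + 294912)/(-336)) = 1/(-65778 + (⅛)*(1/48)*(-1/336)*227760) = 1/(-65778 - 4745/2688) = 1/(-176816009/2688) = -2688/176816009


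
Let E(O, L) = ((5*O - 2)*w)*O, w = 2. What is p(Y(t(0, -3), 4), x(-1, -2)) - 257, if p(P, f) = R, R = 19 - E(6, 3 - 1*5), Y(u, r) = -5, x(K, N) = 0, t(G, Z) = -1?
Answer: -574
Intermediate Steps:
E(O, L) = O*(-4 + 10*O) (E(O, L) = ((5*O - 2)*2)*O = ((-2 + 5*O)*2)*O = (-4 + 10*O)*O = O*(-4 + 10*O))
R = -317 (R = 19 - 2*6*(-2 + 5*6) = 19 - 2*6*(-2 + 30) = 19 - 2*6*28 = 19 - 1*336 = 19 - 336 = -317)
p(P, f) = -317
p(Y(t(0, -3), 4), x(-1, -2)) - 257 = -317 - 257 = -574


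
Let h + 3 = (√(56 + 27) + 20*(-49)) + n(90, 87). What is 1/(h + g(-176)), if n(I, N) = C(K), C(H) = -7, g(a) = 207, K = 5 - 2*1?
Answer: -783/613006 - √83/613006 ≈ -0.0012922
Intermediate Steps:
K = 3 (K = 5 - 2 = 3)
n(I, N) = -7
h = -990 + √83 (h = -3 + ((√(56 + 27) + 20*(-49)) - 7) = -3 + ((√83 - 980) - 7) = -3 + ((-980 + √83) - 7) = -3 + (-987 + √83) = -990 + √83 ≈ -980.89)
1/(h + g(-176)) = 1/((-990 + √83) + 207) = 1/(-783 + √83)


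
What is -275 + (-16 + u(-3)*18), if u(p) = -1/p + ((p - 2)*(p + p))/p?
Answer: -465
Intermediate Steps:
u(p) = -4 - 1/p + 2*p (u(p) = -1/p + ((-2 + p)*(2*p))/p = -1/p + (2*p*(-2 + p))/p = -1/p + (-4 + 2*p) = -4 - 1/p + 2*p)
-275 + (-16 + u(-3)*18) = -275 + (-16 + (-4 - 1/(-3) + 2*(-3))*18) = -275 + (-16 + (-4 - 1*(-1/3) - 6)*18) = -275 + (-16 + (-4 + 1/3 - 6)*18) = -275 + (-16 - 29/3*18) = -275 + (-16 - 174) = -275 - 190 = -465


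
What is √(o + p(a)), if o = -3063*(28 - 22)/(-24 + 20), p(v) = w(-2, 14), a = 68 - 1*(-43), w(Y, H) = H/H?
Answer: √18382/2 ≈ 67.790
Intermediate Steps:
w(Y, H) = 1
a = 111 (a = 68 + 43 = 111)
p(v) = 1
o = 9189/2 (o = -18378/(-4) = -18378*(-1)/4 = -3063*(-3/2) = 9189/2 ≈ 4594.5)
√(o + p(a)) = √(9189/2 + 1) = √(9191/2) = √18382/2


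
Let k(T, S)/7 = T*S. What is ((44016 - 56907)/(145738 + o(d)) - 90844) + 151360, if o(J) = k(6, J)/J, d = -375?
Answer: 8822009589/145780 ≈ 60516.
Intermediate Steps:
k(T, S) = 7*S*T (k(T, S) = 7*(T*S) = 7*(S*T) = 7*S*T)
o(J) = 42 (o(J) = (7*J*6)/J = (42*J)/J = 42)
((44016 - 56907)/(145738 + o(d)) - 90844) + 151360 = ((44016 - 56907)/(145738 + 42) - 90844) + 151360 = (-12891/145780 - 90844) + 151360 = -13243251211/145780 + 151360 = 8822009589/145780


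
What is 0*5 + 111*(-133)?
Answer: -14763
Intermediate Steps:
0*5 + 111*(-133) = 0 - 14763 = -14763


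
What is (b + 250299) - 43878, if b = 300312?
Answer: 506733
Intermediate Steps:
(b + 250299) - 43878 = (300312 + 250299) - 43878 = 550611 - 43878 = 506733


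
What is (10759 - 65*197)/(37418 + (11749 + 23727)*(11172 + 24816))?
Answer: -1023/638373853 ≈ -1.6025e-6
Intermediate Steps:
(10759 - 65*197)/(37418 + (11749 + 23727)*(11172 + 24816)) = (10759 - 12805)/(37418 + 35476*35988) = -2046/(37418 + 1276710288) = -2046/1276747706 = -2046*1/1276747706 = -1023/638373853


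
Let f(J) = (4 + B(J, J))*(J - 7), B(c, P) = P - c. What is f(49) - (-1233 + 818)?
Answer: 583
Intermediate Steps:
f(J) = -28 + 4*J (f(J) = (4 + (J - J))*(J - 7) = (4 + 0)*(-7 + J) = 4*(-7 + J) = -28 + 4*J)
f(49) - (-1233 + 818) = (-28 + 4*49) - (-1233 + 818) = (-28 + 196) - 1*(-415) = 168 + 415 = 583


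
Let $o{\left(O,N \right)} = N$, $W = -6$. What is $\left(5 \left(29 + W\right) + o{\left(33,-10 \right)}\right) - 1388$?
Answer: $-1283$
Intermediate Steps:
$\left(5 \left(29 + W\right) + o{\left(33,-10 \right)}\right) - 1388 = \left(5 \left(29 - 6\right) - 10\right) - 1388 = \left(5 \cdot 23 - 10\right) - 1388 = \left(115 - 10\right) - 1388 = 105 - 1388 = -1283$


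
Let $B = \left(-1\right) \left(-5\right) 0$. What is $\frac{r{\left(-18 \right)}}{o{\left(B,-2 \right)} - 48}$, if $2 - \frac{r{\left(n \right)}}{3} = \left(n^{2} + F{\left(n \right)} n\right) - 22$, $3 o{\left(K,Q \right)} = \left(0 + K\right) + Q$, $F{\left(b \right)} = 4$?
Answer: $\frac{1026}{73} \approx 14.055$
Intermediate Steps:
$B = 0$ ($B = 5 \cdot 0 = 0$)
$o{\left(K,Q \right)} = \frac{K}{3} + \frac{Q}{3}$ ($o{\left(K,Q \right)} = \frac{\left(0 + K\right) + Q}{3} = \frac{K + Q}{3} = \frac{K}{3} + \frac{Q}{3}$)
$r{\left(n \right)} = 72 - 12 n - 3 n^{2}$ ($r{\left(n \right)} = 6 - 3 \left(\left(n^{2} + 4 n\right) - 22\right) = 6 - 3 \left(-22 + n^{2} + 4 n\right) = 6 - \left(-66 + 3 n^{2} + 12 n\right) = 72 - 12 n - 3 n^{2}$)
$\frac{r{\left(-18 \right)}}{o{\left(B,-2 \right)} - 48} = \frac{72 - -216 - 3 \left(-18\right)^{2}}{\left(\frac{1}{3} \cdot 0 + \frac{1}{3} \left(-2\right)\right) - 48} = \frac{72 + 216 - 972}{\left(0 - \frac{2}{3}\right) - 48} = \frac{72 + 216 - 972}{- \frac{2}{3} - 48} = \frac{1}{- \frac{146}{3}} \left(-684\right) = \left(- \frac{3}{146}\right) \left(-684\right) = \frac{1026}{73}$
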